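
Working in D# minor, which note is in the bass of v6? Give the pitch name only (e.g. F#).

C#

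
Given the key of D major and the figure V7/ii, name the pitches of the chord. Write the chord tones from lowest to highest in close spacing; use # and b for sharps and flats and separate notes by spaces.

The slash means an applied dominant: we want the dominant of ii. In D major, ii is E minor, and its dominant is built on B.
Building a dominant seventh chord on B gives B-D#-F#-A.

B D# F# A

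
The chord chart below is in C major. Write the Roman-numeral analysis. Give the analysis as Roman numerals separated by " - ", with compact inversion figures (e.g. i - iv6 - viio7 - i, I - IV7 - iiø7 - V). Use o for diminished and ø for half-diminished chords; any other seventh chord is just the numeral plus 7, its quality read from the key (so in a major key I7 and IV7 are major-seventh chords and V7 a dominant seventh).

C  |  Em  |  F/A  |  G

C: root C is the tonic; major triad there is I.
Em has root E, degree 3 in C major, so iii.
F/A: major triad on F = scale degree 4 → IV6.
G: root G is the dominant; major triad there is V.

I - iii - IV6 - V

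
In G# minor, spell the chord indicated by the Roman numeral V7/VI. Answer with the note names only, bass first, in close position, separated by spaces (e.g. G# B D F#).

B D# F# A

The slash means an applied dominant: we want the dominant of VI. In G# minor, VI is E major, and its dominant is built on B.
Building a dominant seventh chord on B gives B-D#-F#-A.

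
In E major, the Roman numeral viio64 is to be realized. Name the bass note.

A

viio in E major has root D#; the chord is D#-F#-A.
The figure 64 means second inversion — the fifth is in the bass.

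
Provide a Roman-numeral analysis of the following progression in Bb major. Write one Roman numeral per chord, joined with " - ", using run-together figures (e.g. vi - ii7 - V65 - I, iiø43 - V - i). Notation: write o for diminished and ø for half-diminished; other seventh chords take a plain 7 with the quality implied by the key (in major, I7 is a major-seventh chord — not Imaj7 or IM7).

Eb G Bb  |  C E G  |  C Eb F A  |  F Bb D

Eb-G-Bb: major triad on Eb = scale degree 4 → IV.
C-E-G: a major triad on C, the applied dominant of V → V/V.
C-Eb-F-A: root F is the dominant; dominant seventh chord there is V43.
F-Bb-D has root Bb, degree 1 in Bb major, so I64.

IV - V/V - V43 - I64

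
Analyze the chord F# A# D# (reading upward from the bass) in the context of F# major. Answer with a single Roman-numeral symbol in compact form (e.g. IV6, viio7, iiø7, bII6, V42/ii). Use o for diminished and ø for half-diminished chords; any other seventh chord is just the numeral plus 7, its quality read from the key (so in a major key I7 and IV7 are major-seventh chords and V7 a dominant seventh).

The pitches D#-F#-A# form a minor triad rooted on D#.
In F# major, D# is the submediant; the diatonic minor triad there is vi.
With F# in the bass the chord is in first inversion, so the figured bass is 6.

vi6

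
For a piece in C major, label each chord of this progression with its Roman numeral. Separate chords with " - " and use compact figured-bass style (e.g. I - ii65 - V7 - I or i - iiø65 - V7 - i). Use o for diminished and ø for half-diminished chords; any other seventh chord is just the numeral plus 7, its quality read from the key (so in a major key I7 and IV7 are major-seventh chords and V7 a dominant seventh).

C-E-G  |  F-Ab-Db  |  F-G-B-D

C-E-G: major triad on C = scale degree 1 → I.
F-Ab-Db: Db with this quality isn't in the key; a major triad on b2 is the Neapolitan sixth, bII6 (third, F, in the bass — hence the 6).
F-G-B-D: root G is the dominant; dominant seventh chord there is V42.

I - bII6 - V42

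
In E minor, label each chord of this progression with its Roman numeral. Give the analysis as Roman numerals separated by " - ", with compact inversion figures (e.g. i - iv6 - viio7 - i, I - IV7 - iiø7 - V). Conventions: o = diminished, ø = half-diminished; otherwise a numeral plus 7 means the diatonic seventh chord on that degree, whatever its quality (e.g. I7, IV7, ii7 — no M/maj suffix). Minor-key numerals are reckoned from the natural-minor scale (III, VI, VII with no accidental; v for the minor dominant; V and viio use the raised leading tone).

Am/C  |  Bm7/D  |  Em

iv6 - v65 - i

Am/C has root A, degree 4 in E minor, so iv6.
Bm7/D has root B, degree 5 in E minor, so v65.
Em: minor triad on E = scale degree 1 → i.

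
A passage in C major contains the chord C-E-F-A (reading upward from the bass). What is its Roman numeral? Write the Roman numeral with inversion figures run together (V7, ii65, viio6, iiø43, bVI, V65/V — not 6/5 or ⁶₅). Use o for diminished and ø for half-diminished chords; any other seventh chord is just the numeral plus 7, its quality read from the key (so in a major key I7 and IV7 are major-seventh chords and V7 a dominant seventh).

Stacked in thirds the chord is F-A-C-E: a major seventh chord on F.
In C major, F is the subdominant; the diatonic major seventh chord there is IV7.
With C in the bass the chord is in second inversion, so the figured bass is 43.

IV43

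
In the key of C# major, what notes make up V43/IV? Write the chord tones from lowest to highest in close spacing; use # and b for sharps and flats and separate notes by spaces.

G# B C# E#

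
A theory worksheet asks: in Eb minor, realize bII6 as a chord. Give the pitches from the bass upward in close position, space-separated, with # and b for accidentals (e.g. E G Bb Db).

Ab Cb Fb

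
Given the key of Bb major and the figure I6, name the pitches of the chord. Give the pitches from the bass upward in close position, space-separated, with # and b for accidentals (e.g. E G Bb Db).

The numeral's case and figure indicate a major triad. In Bb major its root, scale degree 1, is Bb.
That chord is spelled Bb-D-F.
With the 6 figure the chord is in first inversion; from the bass D upward in close position it reads D-F-Bb.

D F Bb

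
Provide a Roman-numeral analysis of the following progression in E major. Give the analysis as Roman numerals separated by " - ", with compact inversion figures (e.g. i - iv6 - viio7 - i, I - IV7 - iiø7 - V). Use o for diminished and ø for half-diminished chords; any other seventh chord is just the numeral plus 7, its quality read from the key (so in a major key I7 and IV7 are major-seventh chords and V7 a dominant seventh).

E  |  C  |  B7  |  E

I - bVI - V7 - I

E: major triad on E = scale degree 1 → I.
C is non-diatonic — bVI, a mixture chord from E minor.
B7 has root B, degree 5 in E major, so V7.
E: major triad on E = scale degree 1 → I.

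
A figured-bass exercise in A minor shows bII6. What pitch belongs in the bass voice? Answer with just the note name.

bII in A minor has root Bb; the chord is Bb-D-F.
The figure 6 means first inversion — the third is in the bass.

D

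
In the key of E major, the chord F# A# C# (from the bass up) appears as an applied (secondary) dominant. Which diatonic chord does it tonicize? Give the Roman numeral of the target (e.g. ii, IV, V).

V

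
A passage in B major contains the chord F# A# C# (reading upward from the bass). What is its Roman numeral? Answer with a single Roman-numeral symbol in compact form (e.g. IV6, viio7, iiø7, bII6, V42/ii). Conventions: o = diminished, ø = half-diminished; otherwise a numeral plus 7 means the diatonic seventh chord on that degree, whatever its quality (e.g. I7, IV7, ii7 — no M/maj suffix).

V

The pitches F#-A#-C# form a major triad rooted on F#.
In B major, F# is the dominant; the diatonic major triad there is V.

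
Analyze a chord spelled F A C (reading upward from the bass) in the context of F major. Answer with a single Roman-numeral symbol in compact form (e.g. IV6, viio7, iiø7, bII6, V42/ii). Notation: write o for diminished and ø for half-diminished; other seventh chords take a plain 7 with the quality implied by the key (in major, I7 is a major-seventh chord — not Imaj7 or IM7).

Stacked in thirds the chord is F-A-C: a major triad on F.
In F major, F is the tonic; the diatonic major triad there is I.

I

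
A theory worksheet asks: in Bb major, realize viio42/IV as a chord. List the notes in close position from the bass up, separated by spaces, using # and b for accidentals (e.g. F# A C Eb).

The slash marks an applied leading-tone chord: viio of IV. In Bb major, IV is Eb, so the leading tone to it is D, a half step below.
Building a fully diminished seventh chord on D gives D-F-Ab-Cb.
With the 42 figure the chord is in third inversion; from the bass Cb upward in close position it reads Cb-D-F-Ab.

Cb D F Ab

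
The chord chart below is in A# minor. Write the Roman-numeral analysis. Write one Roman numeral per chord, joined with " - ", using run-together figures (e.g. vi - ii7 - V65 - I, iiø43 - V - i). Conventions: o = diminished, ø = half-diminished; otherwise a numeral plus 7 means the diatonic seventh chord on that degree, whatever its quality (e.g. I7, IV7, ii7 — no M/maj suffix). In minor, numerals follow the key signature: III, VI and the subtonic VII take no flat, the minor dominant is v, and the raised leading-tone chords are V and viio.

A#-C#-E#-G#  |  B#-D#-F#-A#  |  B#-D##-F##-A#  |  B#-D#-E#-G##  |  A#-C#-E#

A#-C#-E#-G# has root A#, degree 1 in A# minor, so i7.
B#-D#-F#-A#: root B# is the supertonic; half-diminished seventh chord there is iiø7.
B#-D##-F##-A#: a dominant seventh chord on B#, the applied dominant of V → V7/V.
B#-D#-E#-G## has root E#, degree 5 in A# minor, so V43.
A#-C#-E# has root A#, degree 1 in A# minor, so i.

i7 - iiø7 - V7/V - V43 - i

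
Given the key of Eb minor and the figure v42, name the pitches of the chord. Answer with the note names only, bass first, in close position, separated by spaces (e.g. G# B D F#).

Ab Bb Db F

In Eb minor, the dominant is Bb, and the diatonic chord built there is a minor seventh chord.
Stacking thirds from Bb gives Bb-Db-F-Ab.
The figured bass 42 indicates third inversion, placing the seventh (Ab) in the bass: Ab-Bb-Db-F.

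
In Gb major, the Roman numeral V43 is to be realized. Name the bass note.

V in Gb major has root Db; the chord is Db-F-Ab-Cb.
The figure 43 means second inversion — the fifth is in the bass.

Ab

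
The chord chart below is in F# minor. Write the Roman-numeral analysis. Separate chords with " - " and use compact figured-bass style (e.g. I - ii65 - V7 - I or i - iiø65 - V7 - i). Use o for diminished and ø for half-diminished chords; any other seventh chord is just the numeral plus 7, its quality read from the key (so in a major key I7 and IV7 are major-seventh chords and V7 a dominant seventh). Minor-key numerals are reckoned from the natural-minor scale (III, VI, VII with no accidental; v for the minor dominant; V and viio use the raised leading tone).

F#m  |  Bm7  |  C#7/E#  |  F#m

i - iv7 - V65 - i

F#m: root F# is the tonic; minor triad there is i.
Bm7: root B is the subdominant; minor seventh chord there is iv7.
C#7/E#: dominant seventh chord on C# = scale degree 5 → V65.
F#m has root F#, degree 1 in F# minor, so i.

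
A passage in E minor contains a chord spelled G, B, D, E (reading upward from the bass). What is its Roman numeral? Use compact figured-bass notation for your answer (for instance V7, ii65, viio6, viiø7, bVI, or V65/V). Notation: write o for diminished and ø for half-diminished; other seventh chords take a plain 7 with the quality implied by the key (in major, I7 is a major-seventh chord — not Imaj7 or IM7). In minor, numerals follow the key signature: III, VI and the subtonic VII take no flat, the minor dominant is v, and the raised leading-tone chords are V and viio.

Stacked in thirds the chord is E-G-B-D: a minor seventh chord on E.
In E minor, E is the tonic; the diatonic minor seventh chord there is i7.
With G in the bass the chord is in first inversion, so the figured bass is 65.

i65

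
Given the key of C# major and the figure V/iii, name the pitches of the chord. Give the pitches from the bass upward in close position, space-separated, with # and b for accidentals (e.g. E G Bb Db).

B# D## F##

The slash means an applied dominant: we want the dominant of iii. In C# major, iii is E# minor, and its dominant is built on B#.
Building a major triad on B# gives B#-D##-F##.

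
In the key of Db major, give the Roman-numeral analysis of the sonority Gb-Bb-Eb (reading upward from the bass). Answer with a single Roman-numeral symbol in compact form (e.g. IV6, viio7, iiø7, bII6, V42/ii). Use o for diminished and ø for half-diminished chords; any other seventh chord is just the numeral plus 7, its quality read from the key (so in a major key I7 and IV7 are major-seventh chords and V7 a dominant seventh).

Stacked in thirds the chord is Eb-Gb-Bb: a minor triad on Eb.
In Db major, Eb is the supertonic; the diatonic minor triad there is ii.
With Gb in the bass the chord is in first inversion, so the figured bass is 6.

ii6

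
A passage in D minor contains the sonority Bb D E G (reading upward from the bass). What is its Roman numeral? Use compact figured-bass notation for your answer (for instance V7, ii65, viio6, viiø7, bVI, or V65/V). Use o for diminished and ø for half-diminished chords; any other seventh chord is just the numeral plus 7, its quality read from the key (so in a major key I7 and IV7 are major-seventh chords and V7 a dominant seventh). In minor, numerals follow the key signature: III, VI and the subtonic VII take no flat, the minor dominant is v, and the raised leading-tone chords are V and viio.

The pitches E-G-Bb-D form a half-diminished seventh chord rooted on E.
In D minor, E is the supertonic; the diatonic half-diminished seventh chord there is iiø7.
With Bb in the bass the chord is in second inversion, so the figured bass is 43.

iiø43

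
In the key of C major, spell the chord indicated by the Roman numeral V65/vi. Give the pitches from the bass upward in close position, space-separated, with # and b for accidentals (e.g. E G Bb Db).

The slash means an applied dominant: we want the dominant of vi. In C major, vi is A minor, and its dominant is built on E.
Building a dominant seventh chord on E gives E-G#-B-D.
The figured bass 65 indicates first inversion, placing the third (G#) in the bass: G#-B-D-E.

G# B D E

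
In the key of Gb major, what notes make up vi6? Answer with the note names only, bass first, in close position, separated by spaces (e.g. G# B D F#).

In Gb major, scale degree 6 is Eb, and the diatonic chord built there is a minor triad.
Stacking thirds from Eb gives Eb-Gb-Bb.
With the 6 figure the chord is in first inversion; from the bass Gb upward in close position it reads Gb-Bb-Eb.

Gb Bb Eb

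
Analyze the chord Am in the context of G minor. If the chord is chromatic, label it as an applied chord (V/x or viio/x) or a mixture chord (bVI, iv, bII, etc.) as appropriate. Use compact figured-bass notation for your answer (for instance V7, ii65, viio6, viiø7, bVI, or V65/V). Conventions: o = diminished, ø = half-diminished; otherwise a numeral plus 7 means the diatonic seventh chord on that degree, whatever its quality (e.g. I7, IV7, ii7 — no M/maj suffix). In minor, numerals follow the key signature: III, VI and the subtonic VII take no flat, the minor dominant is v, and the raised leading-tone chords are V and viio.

ii

The pitches A-C-E form a minor triad rooted on A.
A is the second degree of G minor. This is the minor supertonic, borrowed from the parallel major (the Dorian ii).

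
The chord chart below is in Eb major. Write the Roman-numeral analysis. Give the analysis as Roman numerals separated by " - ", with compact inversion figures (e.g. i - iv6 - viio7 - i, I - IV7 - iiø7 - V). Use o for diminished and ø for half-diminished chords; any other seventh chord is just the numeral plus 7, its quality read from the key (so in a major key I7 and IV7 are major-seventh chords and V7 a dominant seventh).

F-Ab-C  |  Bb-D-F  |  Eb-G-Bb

F-Ab-C: minor triad on F = scale degree 2 → ii.
Bb-D-F: root Bb is the dominant; major triad there is V.
Eb-G-Bb has root Eb, degree 1 in Eb major, so I.

ii - V - I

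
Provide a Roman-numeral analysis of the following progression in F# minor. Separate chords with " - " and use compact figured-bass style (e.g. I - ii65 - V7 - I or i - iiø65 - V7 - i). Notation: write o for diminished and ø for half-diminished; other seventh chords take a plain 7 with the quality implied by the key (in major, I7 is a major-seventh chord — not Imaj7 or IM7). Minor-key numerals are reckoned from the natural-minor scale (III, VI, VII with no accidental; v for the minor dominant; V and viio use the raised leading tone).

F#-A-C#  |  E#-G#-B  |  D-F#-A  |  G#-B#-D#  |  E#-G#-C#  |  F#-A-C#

i - viio - VI - V/V - V6 - i

F#-A-C#: minor triad on F# = scale degree 1 → i.
E#-G#-B: root E# is the leading tone; diminished triad there is viio.
D-F#-A: root D is the submediant; major triad there is VI.
G#-B#-D#: chromatic; G# is V of V, so V/V.
E#-G#-C#: major triad on C# = scale degree 5 → V6.
F#-A-C# has root F#, degree 1 in F# minor, so i.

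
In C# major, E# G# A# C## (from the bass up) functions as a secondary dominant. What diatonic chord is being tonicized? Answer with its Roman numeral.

The chord is a dominant seventh chord on A#.
A dominant resolves down a perfect fifth: A# → D#. In C# major, D# is scale degree 2, i.e. ii.

ii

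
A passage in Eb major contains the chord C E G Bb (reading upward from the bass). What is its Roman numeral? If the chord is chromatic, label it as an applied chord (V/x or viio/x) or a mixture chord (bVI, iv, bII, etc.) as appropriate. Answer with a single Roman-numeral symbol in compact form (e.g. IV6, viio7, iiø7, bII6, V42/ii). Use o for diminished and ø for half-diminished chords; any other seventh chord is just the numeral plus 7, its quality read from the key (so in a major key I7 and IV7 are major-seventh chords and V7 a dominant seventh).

Stacked in thirds the chord is C-E-G-Bb: a dominant seventh chord on C.
C is not a diatonic chord root with this quality in Eb major, but it lies a perfect fifth above F (ii), so the chord functions as an applied dominant of ii.

V7/ii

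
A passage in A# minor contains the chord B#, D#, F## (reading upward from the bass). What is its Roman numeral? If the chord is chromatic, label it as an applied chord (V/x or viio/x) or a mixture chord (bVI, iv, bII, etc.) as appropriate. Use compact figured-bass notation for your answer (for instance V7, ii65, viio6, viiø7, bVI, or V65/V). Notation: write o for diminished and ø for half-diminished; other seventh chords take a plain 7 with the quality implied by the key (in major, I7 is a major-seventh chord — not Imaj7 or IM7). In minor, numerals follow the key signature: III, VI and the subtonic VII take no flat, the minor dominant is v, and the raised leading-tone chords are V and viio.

The pitches B#-D#-F## form a minor triad rooted on B#.
B# is the second degree of A# minor. This is the minor supertonic, borrowed from the parallel major (the Dorian ii).

ii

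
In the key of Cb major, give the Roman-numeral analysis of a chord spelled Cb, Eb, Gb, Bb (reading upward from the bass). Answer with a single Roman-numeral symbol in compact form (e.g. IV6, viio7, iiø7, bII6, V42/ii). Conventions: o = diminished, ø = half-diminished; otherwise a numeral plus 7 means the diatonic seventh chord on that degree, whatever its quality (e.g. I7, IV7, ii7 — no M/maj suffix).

I7

Stacked in thirds the chord is Cb-Eb-Gb-Bb: a major seventh chord on Cb.
In Cb major, Cb is the tonic; the diatonic major seventh chord there is I7.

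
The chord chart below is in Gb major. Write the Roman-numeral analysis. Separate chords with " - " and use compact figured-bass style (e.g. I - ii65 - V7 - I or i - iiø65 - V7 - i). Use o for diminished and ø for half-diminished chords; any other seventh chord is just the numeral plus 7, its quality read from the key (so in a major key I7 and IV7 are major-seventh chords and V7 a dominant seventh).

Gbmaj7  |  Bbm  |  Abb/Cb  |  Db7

Gbmaj7 has root Gb, degree 1 in Gb major, so I7.
Bbm: root Bb is the mediant; minor triad there is iii.
Abb/Cb: major triad on Abb — chromatic; Abb is the lowered second degree, so this is the Neapolitan sixth, bII6 (third, Cb, in the bass — hence the 6).
Db7 has root Db, degree 5 in Gb major, so V7.

I7 - iii - bII6 - V7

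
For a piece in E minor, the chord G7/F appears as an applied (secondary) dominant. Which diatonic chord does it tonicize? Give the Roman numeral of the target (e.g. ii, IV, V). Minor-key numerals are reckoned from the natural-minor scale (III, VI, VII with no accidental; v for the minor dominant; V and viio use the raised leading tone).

VI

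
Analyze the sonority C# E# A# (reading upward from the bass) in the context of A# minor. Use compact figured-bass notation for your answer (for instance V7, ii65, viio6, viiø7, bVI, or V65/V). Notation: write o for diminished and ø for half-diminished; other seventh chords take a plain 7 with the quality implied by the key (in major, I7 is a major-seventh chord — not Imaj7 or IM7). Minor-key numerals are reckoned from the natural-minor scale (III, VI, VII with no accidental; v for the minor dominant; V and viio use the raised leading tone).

i6

The pitches A#-C#-E# form a minor triad rooted on A#.
A# is scale degree 1 in A# minor, and a minor triad on that degree is written i.
With C# in the bass the chord is in first inversion, so the figured bass is 6.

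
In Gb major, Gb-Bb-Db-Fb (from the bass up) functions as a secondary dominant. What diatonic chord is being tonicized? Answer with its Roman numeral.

The chord is a dominant seventh chord on Gb.
A dominant resolves down a perfect fifth: Gb → Cb. In Gb major, Cb is scale degree 4, i.e. IV.

IV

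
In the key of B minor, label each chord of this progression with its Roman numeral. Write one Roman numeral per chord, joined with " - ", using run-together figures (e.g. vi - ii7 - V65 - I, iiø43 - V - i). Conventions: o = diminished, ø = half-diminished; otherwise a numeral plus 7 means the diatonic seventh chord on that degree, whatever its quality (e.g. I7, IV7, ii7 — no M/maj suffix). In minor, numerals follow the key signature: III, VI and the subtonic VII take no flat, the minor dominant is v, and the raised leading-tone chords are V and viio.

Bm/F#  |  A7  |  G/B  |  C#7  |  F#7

i64 - VII7 - VI6 - V7/V - V7

Bm/F# has root B, degree 1 in B minor, so i64.
A7: root A is the subtonic; dominant seventh chord there is VII7.
G/B: major triad on G = scale degree 6 → VI6.
C#7: a dominant seventh chord on C#, the applied dominant of V → V7/V.
F#7: root F# is the dominant; dominant seventh chord there is V7.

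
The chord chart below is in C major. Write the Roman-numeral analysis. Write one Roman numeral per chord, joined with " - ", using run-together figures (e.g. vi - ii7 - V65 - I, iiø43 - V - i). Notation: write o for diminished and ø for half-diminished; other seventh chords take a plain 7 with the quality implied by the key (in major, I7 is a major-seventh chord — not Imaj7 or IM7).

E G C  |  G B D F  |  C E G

I6 - V7 - I

E-G-C: root C is the tonic; major triad there is I6.
G-B-D-F: root G is the dominant; dominant seventh chord there is V7.
C-E-G: major triad on C = scale degree 1 → I.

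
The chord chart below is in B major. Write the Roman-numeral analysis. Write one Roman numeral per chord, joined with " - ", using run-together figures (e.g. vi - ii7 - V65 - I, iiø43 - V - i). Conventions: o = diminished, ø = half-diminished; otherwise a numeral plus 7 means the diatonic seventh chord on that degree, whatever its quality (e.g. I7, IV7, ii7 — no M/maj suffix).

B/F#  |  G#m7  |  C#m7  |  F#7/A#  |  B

B/F#: major triad on B = scale degree 1 → I64.
G#m7 has root G#, degree 6 in B major, so vi7.
C#m7 has root C#, degree 2 in B major, so ii7.
F#7/A#: root F# is the dominant; dominant seventh chord there is V65.
B: major triad on B = scale degree 1 → I.

I64 - vi7 - ii7 - V65 - I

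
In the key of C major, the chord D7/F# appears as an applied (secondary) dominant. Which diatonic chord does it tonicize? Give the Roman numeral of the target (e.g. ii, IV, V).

V

The chord is a dominant seventh chord on D.
A dominant resolves down a perfect fifth: D → G. In C major, G is scale degree 5, i.e. V.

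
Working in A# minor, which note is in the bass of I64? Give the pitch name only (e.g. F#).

E#

I in A# minor has root A#; the chord is A#-C##-E#.
The figure 64 means second inversion — the fifth is in the bass.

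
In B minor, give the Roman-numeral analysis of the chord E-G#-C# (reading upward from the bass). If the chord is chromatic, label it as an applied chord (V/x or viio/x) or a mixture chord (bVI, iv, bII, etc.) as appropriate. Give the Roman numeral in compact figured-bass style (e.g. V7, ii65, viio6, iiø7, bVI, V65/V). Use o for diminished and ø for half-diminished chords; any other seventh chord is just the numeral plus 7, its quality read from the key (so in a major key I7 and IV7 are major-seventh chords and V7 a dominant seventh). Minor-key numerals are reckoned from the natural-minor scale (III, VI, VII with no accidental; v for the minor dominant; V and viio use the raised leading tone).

ii6

Stacked in thirds the chord is C#-E-G#: a minor triad on C#.
C# is the second degree of B minor. This is the minor supertonic, borrowed from the parallel major (the Dorian ii).
With E in the bass the chord is in first inversion, so the figured bass is 6.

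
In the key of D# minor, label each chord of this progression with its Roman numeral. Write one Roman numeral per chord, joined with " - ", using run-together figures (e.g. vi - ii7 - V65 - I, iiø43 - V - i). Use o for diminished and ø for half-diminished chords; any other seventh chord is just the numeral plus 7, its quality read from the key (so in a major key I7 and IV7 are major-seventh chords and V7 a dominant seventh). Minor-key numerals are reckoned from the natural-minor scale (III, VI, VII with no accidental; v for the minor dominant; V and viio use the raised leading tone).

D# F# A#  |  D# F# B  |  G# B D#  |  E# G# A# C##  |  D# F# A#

i - VI6 - iv - V43 - i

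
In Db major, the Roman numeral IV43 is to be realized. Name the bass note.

Db

IV in Db major has root Gb; the chord is Gb-Bb-Db-F.
The figure 43 means second inversion — the fifth is in the bass.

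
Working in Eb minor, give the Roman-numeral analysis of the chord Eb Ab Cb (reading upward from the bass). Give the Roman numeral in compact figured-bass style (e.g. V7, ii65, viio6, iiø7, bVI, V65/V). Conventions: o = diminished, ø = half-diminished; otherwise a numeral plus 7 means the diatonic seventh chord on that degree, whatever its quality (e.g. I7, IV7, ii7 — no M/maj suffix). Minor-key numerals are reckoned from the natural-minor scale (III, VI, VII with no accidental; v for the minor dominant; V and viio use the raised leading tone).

iv64

Stacked in thirds the chord is Ab-Cb-Eb: a minor triad on Ab.
Ab is scale degree 4 in Eb minor, and a minor triad on that degree is written iv.
With Eb in the bass the chord is in second inversion, so the figured bass is 64.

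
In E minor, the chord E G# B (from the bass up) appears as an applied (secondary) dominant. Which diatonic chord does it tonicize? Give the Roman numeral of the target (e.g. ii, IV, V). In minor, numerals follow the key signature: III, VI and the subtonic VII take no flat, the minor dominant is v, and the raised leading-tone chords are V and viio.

iv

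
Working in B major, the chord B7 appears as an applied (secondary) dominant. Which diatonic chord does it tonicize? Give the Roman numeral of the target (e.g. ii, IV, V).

IV

The chord is a dominant seventh chord on B.
A dominant resolves down a perfect fifth: B → E. In B major, E is scale degree 4, i.e. IV.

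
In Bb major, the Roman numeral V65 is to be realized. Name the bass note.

A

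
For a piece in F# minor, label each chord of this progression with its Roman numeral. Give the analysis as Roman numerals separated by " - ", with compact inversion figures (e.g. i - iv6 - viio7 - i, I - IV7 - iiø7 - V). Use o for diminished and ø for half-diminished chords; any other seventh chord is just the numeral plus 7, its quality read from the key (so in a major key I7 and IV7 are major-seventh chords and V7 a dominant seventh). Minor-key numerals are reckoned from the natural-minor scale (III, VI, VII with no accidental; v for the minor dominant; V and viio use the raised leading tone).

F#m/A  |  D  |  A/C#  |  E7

F#m/A: root F# is the tonic; minor triad there is i6.
D has root D, degree 6 in F# minor, so VI.
A/C#: major triad on A = scale degree 3 → III6.
E7: dominant seventh chord on E = scale degree 7 → VII7.

i6 - VI - III6 - VII7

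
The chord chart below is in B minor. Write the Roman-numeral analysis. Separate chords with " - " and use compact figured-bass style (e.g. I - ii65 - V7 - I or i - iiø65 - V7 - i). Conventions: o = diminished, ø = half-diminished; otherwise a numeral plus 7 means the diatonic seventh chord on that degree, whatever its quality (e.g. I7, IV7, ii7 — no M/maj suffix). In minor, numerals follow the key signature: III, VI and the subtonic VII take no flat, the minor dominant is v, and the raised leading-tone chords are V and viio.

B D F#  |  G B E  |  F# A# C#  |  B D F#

i - iv6 - V - i

B-D-F# has root B, degree 1 in B minor, so i.
G-B-E has root E, degree 4 in B minor, so iv6.
F#-A#-C#: major triad on F# = scale degree 5 → V.
B-D-F#: minor triad on B = scale degree 1 → i.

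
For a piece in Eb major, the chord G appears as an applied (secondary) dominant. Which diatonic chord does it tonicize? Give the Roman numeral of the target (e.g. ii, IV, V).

The chord is a major triad on G.
A dominant resolves down a perfect fifth: G → C. In Eb major, C is scale degree 6, i.e. vi.

vi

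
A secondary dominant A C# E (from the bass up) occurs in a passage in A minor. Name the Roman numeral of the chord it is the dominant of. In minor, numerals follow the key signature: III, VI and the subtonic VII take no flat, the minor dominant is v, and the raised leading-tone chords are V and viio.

iv

The chord is a major triad on A.
A dominant resolves down a perfect fifth: A → D. In A minor, D is scale degree 4, i.e. iv.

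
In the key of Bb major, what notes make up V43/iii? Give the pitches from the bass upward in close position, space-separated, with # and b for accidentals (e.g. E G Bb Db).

The slash means an applied dominant: we want the dominant of iii. In Bb major, iii is D minor, and its dominant is built on A.
Building a dominant seventh chord on A gives A-C#-E-G.
With the 43 figure the chord is in second inversion; from the bass E upward in close position it reads E-G-A-C#.

E G A C#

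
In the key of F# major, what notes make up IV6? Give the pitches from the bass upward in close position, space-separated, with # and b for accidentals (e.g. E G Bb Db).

D# F# B

The numeral's case and figure indicate a major triad. In F# major its root, the subdominant, is B.
That chord is spelled B-D#-F#.
With the 6 figure the chord is in first inversion; from the bass D# upward in close position it reads D#-F#-B.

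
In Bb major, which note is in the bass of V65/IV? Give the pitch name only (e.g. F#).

The applied chord V65/IV is rooted on Bb: Bb-D-F-Ab.
The figure 65 means first inversion — the third is in the bass.

D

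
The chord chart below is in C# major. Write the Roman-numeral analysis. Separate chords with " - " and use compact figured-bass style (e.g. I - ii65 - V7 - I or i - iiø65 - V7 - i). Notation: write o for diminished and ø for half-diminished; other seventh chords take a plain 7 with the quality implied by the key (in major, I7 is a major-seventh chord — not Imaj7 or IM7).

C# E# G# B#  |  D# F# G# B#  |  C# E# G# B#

C#-E#-G#-B# has root C#, degree 1 in C# major, so I7.
D#-F#-G#-B#: dominant seventh chord on G# = scale degree 5 → V43.
C#-E#-G#-B#: root C# is the tonic; major seventh chord there is I7.

I7 - V43 - I7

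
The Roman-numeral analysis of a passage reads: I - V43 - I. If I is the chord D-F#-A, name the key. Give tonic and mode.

I is given as D-F#-A — a major triad with root D.
If D is scale degree 1 and the mode makes that degree carry a major triad, the tonic is D and the mode is major.

D major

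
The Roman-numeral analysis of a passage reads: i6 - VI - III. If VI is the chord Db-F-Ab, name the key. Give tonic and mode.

F minor

The anchor chord is a major triad on Db, labeled VI.
Counting down 5 scale steps from Db places the tonic on F; a major triad on degree 6 is diatonic only in minor.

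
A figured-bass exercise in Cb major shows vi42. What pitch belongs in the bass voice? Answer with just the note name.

Gb

vi in Cb major has root Ab; the chord is Ab-Cb-Eb-Gb.
The figure 42 means third inversion — the seventh is in the bass.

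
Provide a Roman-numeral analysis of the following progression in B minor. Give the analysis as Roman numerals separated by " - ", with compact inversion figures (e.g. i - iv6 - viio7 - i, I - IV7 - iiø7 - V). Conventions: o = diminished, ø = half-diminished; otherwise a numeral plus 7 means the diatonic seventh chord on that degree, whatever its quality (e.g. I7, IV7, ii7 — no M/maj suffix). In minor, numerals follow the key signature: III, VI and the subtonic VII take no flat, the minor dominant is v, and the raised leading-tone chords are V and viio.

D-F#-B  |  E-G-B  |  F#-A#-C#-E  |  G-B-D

i6 - iv - V7 - VI

D-F#-B: root B is the tonic; minor triad there is i6.
E-G-B has root E, degree 4 in B minor, so iv.
F#-A#-C#-E: dominant seventh chord on F# = scale degree 5 → V7.
G-B-D: root G is the submediant; major triad there is VI.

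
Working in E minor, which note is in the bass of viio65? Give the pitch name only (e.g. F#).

viio in E minor has root D#; the chord is D#-F#-A-C.
The figure 65 means first inversion — the third is in the bass.

F#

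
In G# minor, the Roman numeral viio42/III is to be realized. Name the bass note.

G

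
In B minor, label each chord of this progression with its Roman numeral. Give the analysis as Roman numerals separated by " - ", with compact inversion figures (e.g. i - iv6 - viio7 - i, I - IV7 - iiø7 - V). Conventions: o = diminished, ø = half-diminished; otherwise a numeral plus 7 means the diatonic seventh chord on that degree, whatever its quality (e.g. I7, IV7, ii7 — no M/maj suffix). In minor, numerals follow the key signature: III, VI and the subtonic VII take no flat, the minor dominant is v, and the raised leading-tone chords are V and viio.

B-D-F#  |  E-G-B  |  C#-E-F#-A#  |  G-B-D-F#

i - iv - V43 - VI7

B-D-F#: minor triad on B = scale degree 1 → i.
E-G-B: root E is the subdominant; minor triad there is iv.
C#-E-F#-A# has root F#, degree 5 in B minor, so V43.
G-B-D-F#: major seventh chord on G = scale degree 6 → VI7.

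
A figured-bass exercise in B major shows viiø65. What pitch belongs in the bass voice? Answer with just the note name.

viiø in B major has root A#; the chord is A#-C#-E-G#.
The figure 65 means first inversion — the third is in the bass.

C#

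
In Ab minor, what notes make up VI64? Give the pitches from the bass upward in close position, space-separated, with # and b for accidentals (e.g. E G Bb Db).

Cb Fb Ab

The numeral's case and figure indicate a major triad. In Ab minor its root, scale degree 6, is Fb.
Stacking thirds from Fb gives Fb-Ab-Cb.
The figured bass 64 indicates second inversion, placing the fifth (Cb) in the bass: Cb-Fb-Ab.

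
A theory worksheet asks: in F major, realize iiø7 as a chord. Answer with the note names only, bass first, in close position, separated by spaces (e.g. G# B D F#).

G Bb Db F

Scale degree 2 in F major is G; here the chord built on it is altered to a half-diminished seventh chord. iiø7 is the half-diminished supertonic seventh, borrowed from the parallel minor.
So the chord is G-Bb-Db-F.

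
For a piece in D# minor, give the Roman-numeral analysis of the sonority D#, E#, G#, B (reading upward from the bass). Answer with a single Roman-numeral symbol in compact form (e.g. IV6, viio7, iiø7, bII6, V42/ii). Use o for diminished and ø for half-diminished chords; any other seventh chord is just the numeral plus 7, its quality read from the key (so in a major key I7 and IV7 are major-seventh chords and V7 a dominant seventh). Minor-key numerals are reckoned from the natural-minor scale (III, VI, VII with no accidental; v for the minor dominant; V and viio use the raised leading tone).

iiø42

The pitches E#-G#-B-D# form a half-diminished seventh chord rooted on E#.
E# is scale degree 2 in D# minor, and a half-diminished seventh chord on that degree is written iiø7.
With D# in the bass the chord is in third inversion, so the figured bass is 42.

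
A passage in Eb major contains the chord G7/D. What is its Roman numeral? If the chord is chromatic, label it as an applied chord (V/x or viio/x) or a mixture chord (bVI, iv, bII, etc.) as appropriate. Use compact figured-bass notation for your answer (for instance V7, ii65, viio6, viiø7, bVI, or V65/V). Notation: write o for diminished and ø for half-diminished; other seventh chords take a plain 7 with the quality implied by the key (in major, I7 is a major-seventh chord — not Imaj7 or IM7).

Stacked in thirds the chord is G-B-D-F: a dominant seventh chord on G.
G is not a diatonic chord root with this quality in Eb major, but it lies a perfect fifth above C (vi), so the chord functions as an applied dominant of vi.
With D in the bass the chord is in second inversion, so the figured bass is 43.

V43/vi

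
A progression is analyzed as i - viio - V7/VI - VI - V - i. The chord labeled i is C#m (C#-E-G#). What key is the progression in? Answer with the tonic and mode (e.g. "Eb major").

C# minor

The anchor chord is a minor triad on C#, labeled i.
If C# is scale degree 1 and the mode makes that degree carry a minor triad, the tonic is C# and the mode is minor.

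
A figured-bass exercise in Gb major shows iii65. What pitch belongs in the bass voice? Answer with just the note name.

iii in Gb major has root Bb; the chord is Bb-Db-F-Ab.
The figure 65 means first inversion — the third is in the bass.

Db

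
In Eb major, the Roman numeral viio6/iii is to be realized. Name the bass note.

A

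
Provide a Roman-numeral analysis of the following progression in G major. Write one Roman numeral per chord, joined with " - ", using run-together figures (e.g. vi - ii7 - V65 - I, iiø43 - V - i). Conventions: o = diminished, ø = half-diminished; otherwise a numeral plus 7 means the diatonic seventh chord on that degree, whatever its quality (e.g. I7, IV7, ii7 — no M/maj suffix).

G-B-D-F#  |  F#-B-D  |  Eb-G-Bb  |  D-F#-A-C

G-B-D-F#: root G is the tonic; major seventh chord there is I7.
F#-B-D: root B is the mediant; minor triad there is iii64.
Eb-G-Bb: major triad on Eb — chromatic; bVI (borrowed from the parallel minor).
D-F#-A-C: dominant seventh chord on D = scale degree 5 → V7.

I7 - iii64 - bVI - V7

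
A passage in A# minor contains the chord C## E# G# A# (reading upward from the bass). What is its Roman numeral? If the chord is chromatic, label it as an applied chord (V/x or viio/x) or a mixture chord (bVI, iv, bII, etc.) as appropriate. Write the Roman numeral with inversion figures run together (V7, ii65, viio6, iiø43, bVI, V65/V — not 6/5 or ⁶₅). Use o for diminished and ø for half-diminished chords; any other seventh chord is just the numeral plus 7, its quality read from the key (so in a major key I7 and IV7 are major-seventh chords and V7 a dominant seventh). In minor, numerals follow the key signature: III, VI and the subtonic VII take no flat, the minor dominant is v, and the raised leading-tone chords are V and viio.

V65/iv

Stacked in thirds the chord is A#-C##-E#-G#: a dominant seventh chord on A#.
A# is not a diatonic chord root with this quality in A# minor, but it lies a perfect fifth above D# (iv), so the chord functions as an applied dominant of iv.
With C## in the bass the chord is in first inversion, so the figured bass is 65.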